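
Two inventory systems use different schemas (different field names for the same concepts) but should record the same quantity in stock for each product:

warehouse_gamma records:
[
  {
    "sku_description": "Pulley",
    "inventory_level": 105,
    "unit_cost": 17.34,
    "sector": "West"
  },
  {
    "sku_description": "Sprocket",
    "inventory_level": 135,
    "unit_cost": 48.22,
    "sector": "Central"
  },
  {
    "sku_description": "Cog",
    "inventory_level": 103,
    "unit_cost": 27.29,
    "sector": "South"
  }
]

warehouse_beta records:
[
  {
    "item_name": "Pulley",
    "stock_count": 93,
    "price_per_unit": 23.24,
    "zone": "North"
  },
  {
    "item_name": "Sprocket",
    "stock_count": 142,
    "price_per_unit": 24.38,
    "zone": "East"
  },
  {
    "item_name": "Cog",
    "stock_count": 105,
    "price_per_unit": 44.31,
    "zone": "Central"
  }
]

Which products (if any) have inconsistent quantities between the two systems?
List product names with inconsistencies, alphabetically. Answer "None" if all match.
Cog, Pulley, Sprocket

Schema mappings:
- "sku_description" (warehouse_gamma) = "item_name" (warehouse_beta) = product name
- "inventory_level" (warehouse_gamma) = "stock_count" (warehouse_beta) = quantity

Comparison:
  Pulley: 105 vs 93 - MISMATCH
  Sprocket: 135 vs 142 - MISMATCH
  Cog: 103 vs 105 - MISMATCH

Products with inconsistencies: Cog, Pulley, Sprocket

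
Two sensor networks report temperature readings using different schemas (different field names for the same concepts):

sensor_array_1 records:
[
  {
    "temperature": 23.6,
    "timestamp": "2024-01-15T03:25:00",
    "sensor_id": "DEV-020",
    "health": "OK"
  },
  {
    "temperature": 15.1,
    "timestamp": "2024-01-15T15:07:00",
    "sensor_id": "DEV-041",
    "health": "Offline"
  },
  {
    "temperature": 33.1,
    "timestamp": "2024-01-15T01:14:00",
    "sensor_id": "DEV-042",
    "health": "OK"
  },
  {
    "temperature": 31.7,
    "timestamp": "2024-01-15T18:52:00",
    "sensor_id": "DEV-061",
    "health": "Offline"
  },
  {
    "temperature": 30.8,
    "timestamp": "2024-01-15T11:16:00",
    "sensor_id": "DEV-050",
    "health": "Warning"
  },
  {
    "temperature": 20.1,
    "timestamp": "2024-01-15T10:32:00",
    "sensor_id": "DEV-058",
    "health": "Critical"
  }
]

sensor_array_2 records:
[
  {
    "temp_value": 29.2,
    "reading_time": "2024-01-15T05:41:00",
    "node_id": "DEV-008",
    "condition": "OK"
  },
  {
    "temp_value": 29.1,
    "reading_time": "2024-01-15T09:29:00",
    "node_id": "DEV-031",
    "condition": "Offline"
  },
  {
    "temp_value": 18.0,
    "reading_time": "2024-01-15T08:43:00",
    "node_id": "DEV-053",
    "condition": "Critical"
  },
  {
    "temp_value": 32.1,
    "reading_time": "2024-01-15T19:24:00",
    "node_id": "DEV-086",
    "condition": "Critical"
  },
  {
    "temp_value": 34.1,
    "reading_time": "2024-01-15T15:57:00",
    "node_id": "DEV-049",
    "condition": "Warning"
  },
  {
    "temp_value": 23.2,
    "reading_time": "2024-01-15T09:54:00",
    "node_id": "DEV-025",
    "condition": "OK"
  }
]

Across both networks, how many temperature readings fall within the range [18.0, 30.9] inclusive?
7

Schema mapping: "temperature" (sensor_array_1) = "temp_value" (sensor_array_2) = temperature

Readings in [18.0, 30.9] from sensor_array_1: 3
Readings in [18.0, 30.9] from sensor_array_2: 4

Total count: 3 + 4 = 7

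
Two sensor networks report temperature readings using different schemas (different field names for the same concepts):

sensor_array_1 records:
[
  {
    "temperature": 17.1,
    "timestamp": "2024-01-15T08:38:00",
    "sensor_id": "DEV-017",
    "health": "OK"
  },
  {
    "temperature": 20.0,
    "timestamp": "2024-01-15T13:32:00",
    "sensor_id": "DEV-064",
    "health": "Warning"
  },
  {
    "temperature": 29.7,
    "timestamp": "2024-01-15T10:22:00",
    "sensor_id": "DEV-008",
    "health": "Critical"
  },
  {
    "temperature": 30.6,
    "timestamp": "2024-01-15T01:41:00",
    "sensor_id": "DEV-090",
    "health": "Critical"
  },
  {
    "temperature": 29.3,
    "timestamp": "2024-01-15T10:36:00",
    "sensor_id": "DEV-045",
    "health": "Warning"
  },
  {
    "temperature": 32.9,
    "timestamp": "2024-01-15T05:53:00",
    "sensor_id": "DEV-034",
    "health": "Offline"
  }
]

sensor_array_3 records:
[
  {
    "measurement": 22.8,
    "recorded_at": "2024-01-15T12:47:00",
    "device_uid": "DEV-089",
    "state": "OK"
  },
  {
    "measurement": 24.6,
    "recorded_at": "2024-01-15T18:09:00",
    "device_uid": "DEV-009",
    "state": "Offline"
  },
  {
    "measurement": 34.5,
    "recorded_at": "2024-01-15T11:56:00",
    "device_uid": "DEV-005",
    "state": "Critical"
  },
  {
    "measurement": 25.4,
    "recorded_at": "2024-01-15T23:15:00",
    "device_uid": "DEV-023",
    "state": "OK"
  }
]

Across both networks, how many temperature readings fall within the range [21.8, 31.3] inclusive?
6

Schema mapping: "temperature" (sensor_array_1) = "measurement" (sensor_array_3) = temperature

Readings in [21.8, 31.3] from sensor_array_1: 3
Readings in [21.8, 31.3] from sensor_array_3: 3

Total count: 3 + 3 = 6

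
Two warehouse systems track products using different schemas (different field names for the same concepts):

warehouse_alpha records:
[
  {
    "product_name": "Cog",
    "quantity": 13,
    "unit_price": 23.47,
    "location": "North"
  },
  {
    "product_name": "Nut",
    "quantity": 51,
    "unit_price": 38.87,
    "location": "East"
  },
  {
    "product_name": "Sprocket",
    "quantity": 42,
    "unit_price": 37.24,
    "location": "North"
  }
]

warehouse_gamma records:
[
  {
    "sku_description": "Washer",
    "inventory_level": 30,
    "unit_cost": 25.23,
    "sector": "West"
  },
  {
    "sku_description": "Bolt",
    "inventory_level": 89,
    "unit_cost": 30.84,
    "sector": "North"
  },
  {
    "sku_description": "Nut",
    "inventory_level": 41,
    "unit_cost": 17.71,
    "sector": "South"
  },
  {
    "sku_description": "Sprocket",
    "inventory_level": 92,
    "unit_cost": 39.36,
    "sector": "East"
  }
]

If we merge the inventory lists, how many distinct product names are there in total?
5

Schema mapping: "product_name" (warehouse_alpha) = "sku_description" (warehouse_gamma) = product name

Products in warehouse_alpha: ['Cog', 'Nut', 'Sprocket']
Products in warehouse_gamma: ['Bolt', 'Nut', 'Sprocket', 'Washer']

Union (unique products): ['Bolt', 'Cog', 'Nut', 'Sprocket', 'Washer']
Count: 5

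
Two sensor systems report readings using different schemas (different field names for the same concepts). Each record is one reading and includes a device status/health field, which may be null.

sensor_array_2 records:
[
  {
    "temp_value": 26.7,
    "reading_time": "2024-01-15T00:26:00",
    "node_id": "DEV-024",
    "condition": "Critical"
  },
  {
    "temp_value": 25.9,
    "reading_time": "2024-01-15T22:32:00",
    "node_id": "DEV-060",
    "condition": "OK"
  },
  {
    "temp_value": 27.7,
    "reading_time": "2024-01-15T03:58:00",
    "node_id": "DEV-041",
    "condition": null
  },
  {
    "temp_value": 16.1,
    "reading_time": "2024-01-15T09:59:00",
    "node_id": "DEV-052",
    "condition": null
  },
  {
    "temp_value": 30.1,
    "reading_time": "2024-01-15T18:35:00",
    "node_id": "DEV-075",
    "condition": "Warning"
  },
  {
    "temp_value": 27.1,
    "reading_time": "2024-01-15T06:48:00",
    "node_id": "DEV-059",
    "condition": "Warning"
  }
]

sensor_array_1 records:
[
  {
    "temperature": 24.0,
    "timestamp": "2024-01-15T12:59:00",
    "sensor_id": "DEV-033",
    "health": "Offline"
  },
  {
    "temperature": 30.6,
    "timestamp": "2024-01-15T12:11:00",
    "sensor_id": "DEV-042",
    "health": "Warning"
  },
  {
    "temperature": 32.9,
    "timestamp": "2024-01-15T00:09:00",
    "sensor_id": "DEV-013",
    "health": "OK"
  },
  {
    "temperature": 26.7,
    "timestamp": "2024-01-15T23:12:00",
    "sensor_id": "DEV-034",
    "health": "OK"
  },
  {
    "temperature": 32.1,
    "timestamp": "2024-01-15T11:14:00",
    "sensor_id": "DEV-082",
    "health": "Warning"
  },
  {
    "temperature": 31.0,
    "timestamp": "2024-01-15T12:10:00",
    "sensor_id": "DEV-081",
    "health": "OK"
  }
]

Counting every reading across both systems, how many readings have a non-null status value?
10

Schema mapping: "condition" (sensor_array_2) = "health" (sensor_array_1) = status

Non-null in sensor_array_2: 4
Non-null in sensor_array_1: 6

Total non-null: 4 + 6 = 10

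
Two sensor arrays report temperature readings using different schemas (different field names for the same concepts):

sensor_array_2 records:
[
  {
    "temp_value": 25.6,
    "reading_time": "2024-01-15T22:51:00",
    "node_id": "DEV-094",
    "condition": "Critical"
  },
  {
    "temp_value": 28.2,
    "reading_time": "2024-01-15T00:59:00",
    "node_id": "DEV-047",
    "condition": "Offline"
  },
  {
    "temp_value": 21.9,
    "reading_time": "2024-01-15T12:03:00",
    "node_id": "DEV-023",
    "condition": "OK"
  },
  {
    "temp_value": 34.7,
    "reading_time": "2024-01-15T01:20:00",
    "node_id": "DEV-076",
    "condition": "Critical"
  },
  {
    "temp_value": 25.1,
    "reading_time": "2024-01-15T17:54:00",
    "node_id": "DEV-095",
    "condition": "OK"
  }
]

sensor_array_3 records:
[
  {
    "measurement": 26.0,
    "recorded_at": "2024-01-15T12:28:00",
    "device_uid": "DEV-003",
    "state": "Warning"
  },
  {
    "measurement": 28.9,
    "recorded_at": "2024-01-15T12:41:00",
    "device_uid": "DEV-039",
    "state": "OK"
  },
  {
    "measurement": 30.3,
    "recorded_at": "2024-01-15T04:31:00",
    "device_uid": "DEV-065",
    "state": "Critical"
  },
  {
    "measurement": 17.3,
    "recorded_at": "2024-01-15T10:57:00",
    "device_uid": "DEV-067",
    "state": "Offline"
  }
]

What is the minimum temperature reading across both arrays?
17.3

Schema mapping: "temp_value" (sensor_array_2) = "measurement" (sensor_array_3) = temperature reading

Minimum in sensor_array_2: 21.9
Minimum in sensor_array_3: 17.3

Overall minimum: min(21.9, 17.3) = 17.3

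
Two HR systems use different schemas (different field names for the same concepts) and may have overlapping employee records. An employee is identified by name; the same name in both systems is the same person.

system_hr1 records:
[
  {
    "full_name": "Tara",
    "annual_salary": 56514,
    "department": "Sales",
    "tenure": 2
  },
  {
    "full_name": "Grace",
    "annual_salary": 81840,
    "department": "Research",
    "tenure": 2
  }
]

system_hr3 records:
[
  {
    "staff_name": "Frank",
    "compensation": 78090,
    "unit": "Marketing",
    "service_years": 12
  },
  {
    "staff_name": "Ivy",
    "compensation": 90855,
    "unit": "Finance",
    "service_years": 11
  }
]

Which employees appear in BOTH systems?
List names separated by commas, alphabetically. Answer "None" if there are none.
None

Schema mapping: "full_name" (system_hr1) = "staff_name" (system_hr3) = employee name

Names in system_hr1: ['Grace', 'Tara']
Names in system_hr3: ['Frank', 'Ivy']

Intersection: None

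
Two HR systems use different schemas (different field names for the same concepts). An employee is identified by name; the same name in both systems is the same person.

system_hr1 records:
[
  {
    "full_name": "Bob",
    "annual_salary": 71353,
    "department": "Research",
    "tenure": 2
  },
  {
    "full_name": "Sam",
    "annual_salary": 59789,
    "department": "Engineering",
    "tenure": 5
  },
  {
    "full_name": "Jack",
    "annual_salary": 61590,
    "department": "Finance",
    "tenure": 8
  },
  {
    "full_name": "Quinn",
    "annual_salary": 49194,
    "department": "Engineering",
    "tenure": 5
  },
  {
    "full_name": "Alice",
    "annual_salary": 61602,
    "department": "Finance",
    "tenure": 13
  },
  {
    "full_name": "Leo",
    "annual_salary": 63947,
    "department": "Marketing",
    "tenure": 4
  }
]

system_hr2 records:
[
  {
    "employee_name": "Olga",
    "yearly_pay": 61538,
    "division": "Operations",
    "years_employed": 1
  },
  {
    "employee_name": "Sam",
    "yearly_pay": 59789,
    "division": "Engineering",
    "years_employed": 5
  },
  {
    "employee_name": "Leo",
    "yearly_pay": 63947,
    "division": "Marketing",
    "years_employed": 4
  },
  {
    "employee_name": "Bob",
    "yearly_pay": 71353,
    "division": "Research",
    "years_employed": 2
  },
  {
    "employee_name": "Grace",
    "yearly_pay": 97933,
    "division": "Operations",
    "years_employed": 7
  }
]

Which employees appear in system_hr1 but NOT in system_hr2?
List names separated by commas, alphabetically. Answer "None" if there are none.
Alice, Jack, Quinn

Schema mapping: "full_name" (system_hr1) = "employee_name" (system_hr2) = employee name

Names in system_hr1: ['Alice', 'Bob', 'Jack', 'Leo', 'Quinn', 'Sam']
Names in system_hr2: ['Bob', 'Grace', 'Leo', 'Olga', 'Sam']

In system_hr1 but not system_hr2: ['Alice', 'Jack', 'Quinn']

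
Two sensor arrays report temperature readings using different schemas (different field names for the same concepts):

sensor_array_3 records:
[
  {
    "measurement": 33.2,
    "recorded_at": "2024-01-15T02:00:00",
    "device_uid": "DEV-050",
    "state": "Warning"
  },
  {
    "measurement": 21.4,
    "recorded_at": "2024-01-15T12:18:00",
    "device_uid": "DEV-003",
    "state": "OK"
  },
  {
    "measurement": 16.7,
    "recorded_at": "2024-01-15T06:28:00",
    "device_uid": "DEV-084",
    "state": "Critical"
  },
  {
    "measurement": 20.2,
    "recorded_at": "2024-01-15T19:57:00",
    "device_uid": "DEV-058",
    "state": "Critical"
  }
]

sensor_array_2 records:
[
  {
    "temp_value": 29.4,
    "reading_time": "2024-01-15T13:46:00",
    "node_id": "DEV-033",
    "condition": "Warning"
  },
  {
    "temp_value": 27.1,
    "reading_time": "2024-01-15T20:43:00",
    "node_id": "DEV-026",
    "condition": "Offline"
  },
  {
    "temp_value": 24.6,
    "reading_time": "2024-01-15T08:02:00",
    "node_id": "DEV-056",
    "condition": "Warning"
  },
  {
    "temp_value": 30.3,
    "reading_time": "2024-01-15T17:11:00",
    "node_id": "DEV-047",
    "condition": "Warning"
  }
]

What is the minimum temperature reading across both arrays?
16.7

Schema mapping: "measurement" (sensor_array_3) = "temp_value" (sensor_array_2) = temperature reading

Minimum in sensor_array_3: 16.7
Minimum in sensor_array_2: 24.6

Overall minimum: min(16.7, 24.6) = 16.7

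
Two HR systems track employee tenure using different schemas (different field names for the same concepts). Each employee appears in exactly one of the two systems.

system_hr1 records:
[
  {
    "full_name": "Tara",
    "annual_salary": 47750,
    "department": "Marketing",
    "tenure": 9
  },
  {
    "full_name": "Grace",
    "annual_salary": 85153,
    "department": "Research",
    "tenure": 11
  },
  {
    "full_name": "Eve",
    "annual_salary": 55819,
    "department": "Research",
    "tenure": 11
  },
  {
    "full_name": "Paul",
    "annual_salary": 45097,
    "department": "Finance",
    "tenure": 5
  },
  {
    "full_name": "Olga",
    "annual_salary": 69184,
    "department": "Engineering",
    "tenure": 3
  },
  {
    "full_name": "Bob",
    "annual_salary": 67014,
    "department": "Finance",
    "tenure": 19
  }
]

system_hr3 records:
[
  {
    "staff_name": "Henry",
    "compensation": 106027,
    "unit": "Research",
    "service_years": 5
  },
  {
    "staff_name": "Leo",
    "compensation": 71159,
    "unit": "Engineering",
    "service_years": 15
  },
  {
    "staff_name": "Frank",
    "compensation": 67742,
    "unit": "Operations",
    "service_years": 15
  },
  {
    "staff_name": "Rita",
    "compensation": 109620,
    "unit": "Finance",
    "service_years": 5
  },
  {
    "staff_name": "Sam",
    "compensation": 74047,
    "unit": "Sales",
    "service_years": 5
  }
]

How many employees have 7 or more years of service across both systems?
6

Reconcile schemas: "tenure" (system_hr1) = "service_years" (system_hr3) = years of service

From system_hr1: 4 employees with >= 7 years
From system_hr3: 2 employees with >= 7 years

Total: 4 + 2 = 6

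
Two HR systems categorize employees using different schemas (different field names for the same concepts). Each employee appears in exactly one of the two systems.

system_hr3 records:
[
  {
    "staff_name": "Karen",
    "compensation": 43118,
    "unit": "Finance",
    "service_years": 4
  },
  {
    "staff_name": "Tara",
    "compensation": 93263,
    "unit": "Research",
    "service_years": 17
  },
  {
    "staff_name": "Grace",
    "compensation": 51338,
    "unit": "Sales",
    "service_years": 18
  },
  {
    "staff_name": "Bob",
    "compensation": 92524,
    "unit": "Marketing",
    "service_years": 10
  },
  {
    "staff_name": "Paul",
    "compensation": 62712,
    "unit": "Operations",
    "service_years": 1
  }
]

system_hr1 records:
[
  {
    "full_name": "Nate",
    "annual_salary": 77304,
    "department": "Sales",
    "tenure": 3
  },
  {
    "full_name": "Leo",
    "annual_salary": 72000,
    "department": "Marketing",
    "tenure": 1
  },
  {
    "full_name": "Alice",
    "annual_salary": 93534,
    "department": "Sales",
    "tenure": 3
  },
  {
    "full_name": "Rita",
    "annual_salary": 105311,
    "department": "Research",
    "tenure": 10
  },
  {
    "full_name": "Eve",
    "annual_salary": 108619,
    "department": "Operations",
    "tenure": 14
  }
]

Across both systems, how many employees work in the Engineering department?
0

Schema mapping: "unit" (system_hr3) = "department" (system_hr1) = department

Engineering employees in system_hr3: 0
Engineering employees in system_hr1: 0

Total in Engineering: 0 + 0 = 0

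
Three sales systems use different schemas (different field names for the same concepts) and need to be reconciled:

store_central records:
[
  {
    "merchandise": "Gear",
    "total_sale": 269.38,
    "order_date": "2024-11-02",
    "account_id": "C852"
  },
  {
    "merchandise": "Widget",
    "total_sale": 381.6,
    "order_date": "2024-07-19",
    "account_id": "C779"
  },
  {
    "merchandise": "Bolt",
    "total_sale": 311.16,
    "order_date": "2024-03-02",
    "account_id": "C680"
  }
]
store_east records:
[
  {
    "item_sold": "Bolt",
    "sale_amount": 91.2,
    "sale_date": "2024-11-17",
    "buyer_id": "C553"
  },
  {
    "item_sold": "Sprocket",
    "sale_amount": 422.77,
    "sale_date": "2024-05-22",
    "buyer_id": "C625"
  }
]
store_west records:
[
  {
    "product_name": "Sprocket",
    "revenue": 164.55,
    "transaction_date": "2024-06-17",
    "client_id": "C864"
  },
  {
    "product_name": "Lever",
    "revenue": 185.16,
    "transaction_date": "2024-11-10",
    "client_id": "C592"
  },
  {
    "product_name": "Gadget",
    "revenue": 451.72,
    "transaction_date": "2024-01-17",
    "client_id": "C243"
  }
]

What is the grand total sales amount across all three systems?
2277.54

Schema reconciliation - all amount fields map to sale amount:

store_central (total_sale): 962.14
store_east (sale_amount): 513.97
store_west (revenue): 801.43

Grand total: 2277.54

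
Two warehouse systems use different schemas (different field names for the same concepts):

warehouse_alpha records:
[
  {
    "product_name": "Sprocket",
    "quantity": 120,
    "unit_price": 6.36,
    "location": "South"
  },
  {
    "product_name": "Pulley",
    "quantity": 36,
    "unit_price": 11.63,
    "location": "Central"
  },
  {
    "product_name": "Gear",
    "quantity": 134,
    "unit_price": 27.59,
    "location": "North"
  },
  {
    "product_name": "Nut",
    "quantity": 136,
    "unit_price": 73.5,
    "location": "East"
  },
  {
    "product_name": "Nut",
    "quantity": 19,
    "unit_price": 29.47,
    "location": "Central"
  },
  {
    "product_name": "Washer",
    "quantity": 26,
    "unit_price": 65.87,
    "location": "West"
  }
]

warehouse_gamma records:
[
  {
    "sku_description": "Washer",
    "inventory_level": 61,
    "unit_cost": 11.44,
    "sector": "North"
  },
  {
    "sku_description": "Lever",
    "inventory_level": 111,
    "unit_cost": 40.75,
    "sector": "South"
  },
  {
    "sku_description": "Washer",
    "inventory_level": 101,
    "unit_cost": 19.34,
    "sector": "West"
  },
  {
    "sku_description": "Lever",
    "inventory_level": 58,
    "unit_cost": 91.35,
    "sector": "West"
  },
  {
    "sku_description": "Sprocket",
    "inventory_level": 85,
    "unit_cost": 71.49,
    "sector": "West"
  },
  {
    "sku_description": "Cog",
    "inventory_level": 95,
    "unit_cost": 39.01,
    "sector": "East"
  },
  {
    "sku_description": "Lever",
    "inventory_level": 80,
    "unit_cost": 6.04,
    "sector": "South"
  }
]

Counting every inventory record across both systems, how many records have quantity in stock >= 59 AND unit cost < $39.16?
6

Schema mappings:
- "quantity" (warehouse_alpha) = "inventory_level" (warehouse_gamma) = quantity
- "unit_price" (warehouse_alpha) = "unit_cost" (warehouse_gamma) = unit cost

Records meeting both conditions in warehouse_alpha: 2
Records meeting both conditions in warehouse_gamma: 4

Total: 2 + 4 = 6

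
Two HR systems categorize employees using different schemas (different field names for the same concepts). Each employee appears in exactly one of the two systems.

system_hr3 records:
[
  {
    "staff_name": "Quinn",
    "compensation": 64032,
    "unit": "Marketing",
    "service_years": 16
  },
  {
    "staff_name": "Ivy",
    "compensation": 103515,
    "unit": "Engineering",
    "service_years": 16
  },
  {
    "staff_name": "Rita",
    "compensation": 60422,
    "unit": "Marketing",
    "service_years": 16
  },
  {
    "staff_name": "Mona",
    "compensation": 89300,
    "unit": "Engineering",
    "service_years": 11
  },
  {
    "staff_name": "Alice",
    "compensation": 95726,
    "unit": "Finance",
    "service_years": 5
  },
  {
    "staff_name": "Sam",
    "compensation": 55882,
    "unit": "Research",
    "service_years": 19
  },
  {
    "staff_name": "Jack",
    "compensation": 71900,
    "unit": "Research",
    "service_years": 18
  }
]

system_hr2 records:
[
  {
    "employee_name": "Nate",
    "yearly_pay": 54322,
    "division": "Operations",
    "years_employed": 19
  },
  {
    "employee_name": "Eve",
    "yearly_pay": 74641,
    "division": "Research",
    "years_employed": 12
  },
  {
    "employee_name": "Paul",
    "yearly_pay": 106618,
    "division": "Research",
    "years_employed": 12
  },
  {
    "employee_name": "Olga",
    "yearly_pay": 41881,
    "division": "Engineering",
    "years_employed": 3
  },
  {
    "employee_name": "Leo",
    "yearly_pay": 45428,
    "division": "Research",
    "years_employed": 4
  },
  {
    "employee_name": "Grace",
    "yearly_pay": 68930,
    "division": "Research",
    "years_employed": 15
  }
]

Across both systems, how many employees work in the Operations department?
1

Schema mapping: "unit" (system_hr3) = "division" (system_hr2) = department

Operations employees in system_hr3: 0
Operations employees in system_hr2: 1

Total in Operations: 0 + 1 = 1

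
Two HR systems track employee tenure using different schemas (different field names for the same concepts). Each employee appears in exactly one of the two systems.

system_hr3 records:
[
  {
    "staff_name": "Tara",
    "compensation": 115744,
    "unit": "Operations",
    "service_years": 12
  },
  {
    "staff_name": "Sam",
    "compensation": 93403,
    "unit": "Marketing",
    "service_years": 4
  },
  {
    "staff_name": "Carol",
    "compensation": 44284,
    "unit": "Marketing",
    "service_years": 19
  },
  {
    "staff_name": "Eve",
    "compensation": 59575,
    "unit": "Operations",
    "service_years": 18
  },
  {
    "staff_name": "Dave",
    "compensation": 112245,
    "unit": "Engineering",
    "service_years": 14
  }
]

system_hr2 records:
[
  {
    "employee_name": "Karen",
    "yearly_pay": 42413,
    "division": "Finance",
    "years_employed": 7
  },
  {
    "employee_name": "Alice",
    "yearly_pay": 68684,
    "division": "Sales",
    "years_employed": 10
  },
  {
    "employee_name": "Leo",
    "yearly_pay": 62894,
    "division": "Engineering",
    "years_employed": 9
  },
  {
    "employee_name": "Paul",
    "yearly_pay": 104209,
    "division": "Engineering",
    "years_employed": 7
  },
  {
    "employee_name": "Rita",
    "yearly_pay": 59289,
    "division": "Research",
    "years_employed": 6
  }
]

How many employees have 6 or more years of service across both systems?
9

Reconcile schemas: "service_years" (system_hr3) = "years_employed" (system_hr2) = years of service

From system_hr3: 4 employees with >= 6 years
From system_hr2: 5 employees with >= 6 years

Total: 4 + 5 = 9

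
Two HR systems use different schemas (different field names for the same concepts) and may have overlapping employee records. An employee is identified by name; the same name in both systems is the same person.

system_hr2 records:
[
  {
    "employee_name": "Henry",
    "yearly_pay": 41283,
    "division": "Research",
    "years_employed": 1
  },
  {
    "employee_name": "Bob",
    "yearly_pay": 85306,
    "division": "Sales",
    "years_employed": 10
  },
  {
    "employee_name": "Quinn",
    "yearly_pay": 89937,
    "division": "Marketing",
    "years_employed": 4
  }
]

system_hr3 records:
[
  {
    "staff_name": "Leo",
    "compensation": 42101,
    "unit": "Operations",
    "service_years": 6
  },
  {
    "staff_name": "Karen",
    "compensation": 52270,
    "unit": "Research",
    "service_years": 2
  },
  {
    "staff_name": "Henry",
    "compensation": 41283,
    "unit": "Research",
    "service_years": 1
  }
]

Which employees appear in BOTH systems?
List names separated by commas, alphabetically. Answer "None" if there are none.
Henry

Schema mapping: "employee_name" (system_hr2) = "staff_name" (system_hr3) = employee name

Names in system_hr2: ['Bob', 'Henry', 'Quinn']
Names in system_hr3: ['Henry', 'Karen', 'Leo']

Intersection: ['Henry']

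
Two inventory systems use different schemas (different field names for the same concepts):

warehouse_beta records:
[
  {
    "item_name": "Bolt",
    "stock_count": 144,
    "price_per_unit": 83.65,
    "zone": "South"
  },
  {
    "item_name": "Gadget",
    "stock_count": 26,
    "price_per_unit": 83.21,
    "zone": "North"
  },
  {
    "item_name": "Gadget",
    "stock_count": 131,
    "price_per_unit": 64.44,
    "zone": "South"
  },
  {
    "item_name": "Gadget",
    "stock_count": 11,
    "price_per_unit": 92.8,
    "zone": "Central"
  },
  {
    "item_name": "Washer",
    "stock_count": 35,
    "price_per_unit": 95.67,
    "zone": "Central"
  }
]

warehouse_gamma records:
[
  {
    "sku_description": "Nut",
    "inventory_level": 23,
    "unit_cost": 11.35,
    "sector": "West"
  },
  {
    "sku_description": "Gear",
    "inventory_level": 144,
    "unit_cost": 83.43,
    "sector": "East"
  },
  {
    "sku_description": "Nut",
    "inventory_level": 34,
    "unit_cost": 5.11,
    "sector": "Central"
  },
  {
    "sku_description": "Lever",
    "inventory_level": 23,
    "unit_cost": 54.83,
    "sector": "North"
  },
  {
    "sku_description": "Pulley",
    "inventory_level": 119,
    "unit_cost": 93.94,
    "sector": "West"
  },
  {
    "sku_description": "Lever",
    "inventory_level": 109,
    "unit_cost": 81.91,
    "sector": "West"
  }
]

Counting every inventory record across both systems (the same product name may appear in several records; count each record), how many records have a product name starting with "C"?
0

Schema mapping: "item_name" (warehouse_beta) = "sku_description" (warehouse_gamma) = product name

Records with product name starting with "C" in warehouse_beta: 0
Records with product name starting with "C" in warehouse_gamma: 0

Total: 0 + 0 = 0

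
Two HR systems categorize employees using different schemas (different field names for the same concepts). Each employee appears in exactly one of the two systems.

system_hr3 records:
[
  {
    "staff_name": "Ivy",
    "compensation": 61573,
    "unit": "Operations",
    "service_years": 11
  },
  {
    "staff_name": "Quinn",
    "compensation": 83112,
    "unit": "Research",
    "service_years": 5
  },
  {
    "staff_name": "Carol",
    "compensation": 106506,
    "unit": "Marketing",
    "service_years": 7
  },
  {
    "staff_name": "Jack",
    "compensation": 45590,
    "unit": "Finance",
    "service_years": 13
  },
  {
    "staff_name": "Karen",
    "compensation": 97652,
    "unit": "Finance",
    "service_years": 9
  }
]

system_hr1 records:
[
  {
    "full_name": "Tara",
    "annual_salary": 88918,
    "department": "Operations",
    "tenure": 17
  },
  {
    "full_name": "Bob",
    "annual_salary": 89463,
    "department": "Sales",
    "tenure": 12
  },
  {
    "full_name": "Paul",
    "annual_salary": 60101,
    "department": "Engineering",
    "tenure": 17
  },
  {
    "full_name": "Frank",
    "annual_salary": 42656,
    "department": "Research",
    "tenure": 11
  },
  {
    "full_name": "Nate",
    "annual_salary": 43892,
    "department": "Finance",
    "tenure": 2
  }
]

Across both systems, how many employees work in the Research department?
2

Schema mapping: "unit" (system_hr3) = "department" (system_hr1) = department

Research employees in system_hr3: 1
Research employees in system_hr1: 1

Total in Research: 1 + 1 = 2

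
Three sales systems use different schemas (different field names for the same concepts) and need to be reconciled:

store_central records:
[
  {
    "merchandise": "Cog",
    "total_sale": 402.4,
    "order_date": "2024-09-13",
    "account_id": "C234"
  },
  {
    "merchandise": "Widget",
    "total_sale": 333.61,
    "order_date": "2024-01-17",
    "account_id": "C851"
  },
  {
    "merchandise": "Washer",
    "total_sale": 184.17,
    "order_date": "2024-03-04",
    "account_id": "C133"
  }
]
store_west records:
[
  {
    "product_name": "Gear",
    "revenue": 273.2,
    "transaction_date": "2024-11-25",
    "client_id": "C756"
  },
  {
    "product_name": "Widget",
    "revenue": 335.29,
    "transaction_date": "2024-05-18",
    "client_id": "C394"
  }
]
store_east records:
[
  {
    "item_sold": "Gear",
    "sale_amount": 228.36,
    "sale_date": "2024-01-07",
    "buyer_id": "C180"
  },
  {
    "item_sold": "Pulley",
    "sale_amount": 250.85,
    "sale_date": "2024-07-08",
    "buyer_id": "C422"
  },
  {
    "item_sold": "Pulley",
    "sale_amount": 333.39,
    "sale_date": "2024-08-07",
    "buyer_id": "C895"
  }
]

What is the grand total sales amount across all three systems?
2341.27

Schema reconciliation - all amount fields map to sale amount:

store_central (total_sale): 920.18
store_west (revenue): 608.49
store_east (sale_amount): 812.6

Grand total: 2341.27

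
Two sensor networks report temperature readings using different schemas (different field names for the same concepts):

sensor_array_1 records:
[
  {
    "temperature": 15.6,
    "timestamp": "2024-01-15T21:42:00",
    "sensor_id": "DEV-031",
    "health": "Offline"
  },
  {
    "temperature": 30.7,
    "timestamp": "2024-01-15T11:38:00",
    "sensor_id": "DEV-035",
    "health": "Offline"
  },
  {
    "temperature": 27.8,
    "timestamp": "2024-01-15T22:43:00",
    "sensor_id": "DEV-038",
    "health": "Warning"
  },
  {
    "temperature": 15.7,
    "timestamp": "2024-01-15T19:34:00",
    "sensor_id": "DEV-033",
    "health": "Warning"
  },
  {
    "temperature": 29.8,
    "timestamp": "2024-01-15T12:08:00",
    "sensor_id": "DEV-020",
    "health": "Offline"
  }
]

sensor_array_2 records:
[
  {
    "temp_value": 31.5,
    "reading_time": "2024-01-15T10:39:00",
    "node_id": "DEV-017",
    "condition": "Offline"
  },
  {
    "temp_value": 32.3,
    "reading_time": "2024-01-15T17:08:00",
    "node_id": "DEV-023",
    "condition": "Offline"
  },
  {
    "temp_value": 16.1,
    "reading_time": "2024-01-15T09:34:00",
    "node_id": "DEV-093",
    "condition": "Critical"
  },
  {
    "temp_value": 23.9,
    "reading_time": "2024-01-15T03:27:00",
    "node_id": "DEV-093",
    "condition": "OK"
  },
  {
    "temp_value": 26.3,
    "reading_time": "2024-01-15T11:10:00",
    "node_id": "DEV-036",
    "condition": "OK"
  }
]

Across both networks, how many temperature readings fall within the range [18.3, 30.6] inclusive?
4

Schema mapping: "temperature" (sensor_array_1) = "temp_value" (sensor_array_2) = temperature

Readings in [18.3, 30.6] from sensor_array_1: 2
Readings in [18.3, 30.6] from sensor_array_2: 2

Total count: 2 + 2 = 4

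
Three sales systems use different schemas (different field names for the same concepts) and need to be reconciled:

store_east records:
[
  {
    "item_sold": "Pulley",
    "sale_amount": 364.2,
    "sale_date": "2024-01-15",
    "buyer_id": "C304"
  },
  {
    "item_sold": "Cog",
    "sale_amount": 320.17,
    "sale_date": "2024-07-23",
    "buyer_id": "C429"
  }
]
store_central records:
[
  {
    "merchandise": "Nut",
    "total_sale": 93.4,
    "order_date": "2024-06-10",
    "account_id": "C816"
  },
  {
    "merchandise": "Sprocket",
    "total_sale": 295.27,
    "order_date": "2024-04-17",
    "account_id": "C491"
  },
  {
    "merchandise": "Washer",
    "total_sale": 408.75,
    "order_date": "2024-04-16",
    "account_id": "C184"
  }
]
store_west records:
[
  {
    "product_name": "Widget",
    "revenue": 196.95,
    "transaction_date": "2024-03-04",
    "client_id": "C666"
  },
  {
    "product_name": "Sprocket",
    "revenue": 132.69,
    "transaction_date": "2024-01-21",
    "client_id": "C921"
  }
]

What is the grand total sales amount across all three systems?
1811.43

Schema reconciliation - all amount fields map to sale amount:

store_east (sale_amount): 684.37
store_central (total_sale): 797.42
store_west (revenue): 329.64

Grand total: 1811.43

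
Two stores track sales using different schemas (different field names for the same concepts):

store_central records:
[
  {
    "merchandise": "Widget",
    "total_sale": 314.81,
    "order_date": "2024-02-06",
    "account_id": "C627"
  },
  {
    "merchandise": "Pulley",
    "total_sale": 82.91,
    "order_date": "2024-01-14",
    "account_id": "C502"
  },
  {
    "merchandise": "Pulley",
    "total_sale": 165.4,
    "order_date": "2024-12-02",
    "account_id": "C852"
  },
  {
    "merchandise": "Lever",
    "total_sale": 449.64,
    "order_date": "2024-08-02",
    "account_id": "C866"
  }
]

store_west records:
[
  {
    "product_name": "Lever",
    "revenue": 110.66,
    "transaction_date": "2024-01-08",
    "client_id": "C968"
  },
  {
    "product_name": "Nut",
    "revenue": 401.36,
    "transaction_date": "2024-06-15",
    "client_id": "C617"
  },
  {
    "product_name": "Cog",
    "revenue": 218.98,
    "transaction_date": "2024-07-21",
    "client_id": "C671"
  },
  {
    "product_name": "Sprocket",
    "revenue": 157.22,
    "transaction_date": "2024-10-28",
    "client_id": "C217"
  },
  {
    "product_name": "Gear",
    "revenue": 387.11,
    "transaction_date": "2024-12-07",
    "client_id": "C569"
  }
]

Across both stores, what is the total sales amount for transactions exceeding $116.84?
2094.52

Schema mapping: "total_sale" (store_central) = "revenue" (store_west) = sale amount

Sum of sales > $116.84 in store_central: 929.85
Sum of sales > $116.84 in store_west: 1164.67

Total: 929.85 + 1164.67 = 2094.52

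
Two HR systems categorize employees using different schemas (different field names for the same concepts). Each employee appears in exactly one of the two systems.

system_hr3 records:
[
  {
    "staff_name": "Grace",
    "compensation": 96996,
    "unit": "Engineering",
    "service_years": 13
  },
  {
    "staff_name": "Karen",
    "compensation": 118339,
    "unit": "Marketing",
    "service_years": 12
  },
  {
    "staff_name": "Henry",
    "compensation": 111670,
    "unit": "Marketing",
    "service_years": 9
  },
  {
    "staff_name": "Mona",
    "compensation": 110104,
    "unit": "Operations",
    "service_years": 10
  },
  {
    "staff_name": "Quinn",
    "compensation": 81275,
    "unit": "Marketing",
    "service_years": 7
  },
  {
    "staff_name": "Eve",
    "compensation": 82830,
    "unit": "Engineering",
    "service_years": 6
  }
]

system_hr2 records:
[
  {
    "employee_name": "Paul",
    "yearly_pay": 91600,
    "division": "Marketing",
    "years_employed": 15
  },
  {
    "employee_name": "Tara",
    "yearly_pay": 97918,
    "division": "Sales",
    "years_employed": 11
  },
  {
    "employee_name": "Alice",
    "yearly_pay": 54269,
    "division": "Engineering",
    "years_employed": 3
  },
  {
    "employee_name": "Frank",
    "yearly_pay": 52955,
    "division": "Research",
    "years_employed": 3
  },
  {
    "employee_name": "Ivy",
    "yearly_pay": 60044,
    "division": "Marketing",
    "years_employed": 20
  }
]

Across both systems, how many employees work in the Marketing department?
5

Schema mapping: "unit" (system_hr3) = "division" (system_hr2) = department

Marketing employees in system_hr3: 3
Marketing employees in system_hr2: 2

Total in Marketing: 3 + 2 = 5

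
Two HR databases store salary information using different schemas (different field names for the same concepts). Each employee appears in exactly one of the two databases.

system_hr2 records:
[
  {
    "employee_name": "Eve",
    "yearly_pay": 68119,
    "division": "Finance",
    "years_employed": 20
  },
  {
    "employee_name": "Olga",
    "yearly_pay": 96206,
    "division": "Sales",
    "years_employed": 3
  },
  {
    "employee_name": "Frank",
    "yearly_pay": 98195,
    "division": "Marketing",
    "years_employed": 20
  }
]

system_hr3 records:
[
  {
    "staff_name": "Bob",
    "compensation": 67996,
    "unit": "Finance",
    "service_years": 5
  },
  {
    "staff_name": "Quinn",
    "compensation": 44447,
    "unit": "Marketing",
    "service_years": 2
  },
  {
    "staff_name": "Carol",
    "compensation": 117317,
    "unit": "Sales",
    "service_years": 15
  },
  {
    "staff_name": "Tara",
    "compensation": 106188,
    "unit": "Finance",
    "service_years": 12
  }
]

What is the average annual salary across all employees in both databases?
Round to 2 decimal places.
85495.43

Schema mapping: "yearly_pay" (system_hr2) = "compensation" (system_hr3) = annual salary

All salaries: [68119, 96206, 98195, 67996, 44447, 117317, 106188]
Sum: 598468
Count: 7
Average: 598468 / 7 = 85495.43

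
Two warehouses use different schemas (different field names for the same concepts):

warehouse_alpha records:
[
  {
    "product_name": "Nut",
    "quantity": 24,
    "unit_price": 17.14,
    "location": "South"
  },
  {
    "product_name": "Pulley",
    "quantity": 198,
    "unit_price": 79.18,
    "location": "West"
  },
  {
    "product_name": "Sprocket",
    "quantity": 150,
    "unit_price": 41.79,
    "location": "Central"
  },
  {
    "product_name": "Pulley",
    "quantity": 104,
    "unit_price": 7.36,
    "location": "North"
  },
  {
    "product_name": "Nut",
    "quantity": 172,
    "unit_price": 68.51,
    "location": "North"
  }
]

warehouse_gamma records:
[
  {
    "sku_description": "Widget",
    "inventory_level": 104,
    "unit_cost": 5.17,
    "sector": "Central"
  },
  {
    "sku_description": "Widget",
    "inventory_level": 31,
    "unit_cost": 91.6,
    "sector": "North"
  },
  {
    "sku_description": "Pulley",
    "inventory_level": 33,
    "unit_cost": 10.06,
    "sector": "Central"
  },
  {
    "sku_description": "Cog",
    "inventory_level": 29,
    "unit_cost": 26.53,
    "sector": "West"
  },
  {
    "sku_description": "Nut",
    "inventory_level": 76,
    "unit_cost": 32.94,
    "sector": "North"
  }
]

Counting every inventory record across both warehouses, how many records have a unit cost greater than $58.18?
3

Schema mapping: "unit_price" (warehouse_alpha) = "unit_cost" (warehouse_gamma) = unit cost

Records > $58.18 in warehouse_alpha: 2
Records > $58.18 in warehouse_gamma: 1

Total count: 2 + 1 = 3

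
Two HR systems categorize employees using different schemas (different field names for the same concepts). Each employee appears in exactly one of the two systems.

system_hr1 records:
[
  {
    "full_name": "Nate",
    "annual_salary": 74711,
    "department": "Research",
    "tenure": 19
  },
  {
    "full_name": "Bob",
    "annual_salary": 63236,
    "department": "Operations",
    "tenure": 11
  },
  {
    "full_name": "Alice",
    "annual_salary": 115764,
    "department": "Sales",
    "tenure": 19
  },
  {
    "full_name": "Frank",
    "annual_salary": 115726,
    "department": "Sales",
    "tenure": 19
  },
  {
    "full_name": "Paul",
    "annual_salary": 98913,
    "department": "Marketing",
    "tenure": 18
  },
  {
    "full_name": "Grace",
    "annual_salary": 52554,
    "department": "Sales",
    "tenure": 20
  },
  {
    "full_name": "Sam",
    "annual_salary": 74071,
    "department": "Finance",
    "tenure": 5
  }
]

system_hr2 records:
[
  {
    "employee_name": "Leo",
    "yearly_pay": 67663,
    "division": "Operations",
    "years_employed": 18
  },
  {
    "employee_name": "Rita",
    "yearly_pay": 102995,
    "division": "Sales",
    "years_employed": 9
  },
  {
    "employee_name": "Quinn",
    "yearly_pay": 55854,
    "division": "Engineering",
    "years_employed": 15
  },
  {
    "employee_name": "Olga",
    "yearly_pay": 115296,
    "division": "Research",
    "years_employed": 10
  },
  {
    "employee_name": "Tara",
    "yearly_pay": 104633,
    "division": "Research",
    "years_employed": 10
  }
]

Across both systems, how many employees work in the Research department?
3

Schema mapping: "department" (system_hr1) = "division" (system_hr2) = department

Research employees in system_hr1: 1
Research employees in system_hr2: 2

Total in Research: 1 + 2 = 3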